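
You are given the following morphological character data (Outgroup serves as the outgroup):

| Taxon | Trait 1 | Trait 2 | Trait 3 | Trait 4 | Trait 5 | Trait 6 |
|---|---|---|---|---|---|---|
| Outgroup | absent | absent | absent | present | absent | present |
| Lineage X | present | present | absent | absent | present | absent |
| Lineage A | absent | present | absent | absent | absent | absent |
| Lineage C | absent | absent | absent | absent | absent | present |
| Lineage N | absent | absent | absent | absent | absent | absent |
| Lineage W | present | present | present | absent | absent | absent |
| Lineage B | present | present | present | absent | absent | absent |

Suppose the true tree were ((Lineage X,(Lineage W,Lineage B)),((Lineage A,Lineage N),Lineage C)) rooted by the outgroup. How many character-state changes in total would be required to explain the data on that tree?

Map each character onto ((Lineage X,(Lineage W,Lineage B)),((Lineage A,Lineage N),Lineage C)) (rooted by Outgroup) and count the minimum state changes it requires (Fitch parsimony):
Trait 1: 1; Trait 2: 2; Trait 3: 1; Trait 4: 1; Trait 5: 1; Trait 6: 2.
Total tree length = 8.

8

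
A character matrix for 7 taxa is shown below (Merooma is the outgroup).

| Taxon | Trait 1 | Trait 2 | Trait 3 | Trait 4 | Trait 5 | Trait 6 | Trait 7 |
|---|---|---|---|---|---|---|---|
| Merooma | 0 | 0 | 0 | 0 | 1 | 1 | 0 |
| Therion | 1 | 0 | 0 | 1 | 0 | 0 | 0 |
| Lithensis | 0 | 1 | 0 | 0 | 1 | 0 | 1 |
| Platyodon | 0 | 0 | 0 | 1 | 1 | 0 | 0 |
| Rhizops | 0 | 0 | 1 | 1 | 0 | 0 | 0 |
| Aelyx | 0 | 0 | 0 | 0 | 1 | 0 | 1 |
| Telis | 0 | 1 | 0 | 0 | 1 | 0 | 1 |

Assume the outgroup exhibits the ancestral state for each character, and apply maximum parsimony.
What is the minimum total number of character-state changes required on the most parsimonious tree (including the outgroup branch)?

7

Character polarity is set by the outgroup: the derived state is whichever differs from the outgroup's state, so for Trait 5, Trait 6 the derived state is '0', and for the remaining characters it is '1'.
Trait 1: derived state '1' in Therion only — an autapomorphy, so it tells us nothing about relationships among taxa.
Trait 2: derived state '1' in Lithensis and Telis only — synapomorphy for {Lithensis, Telis}.
Trait 3: derived state '1' in Rhizops only — an autapomorphy, so it tells us nothing about relationships among taxa.
Trait 4: derived state '1' in Platyodon, Rhizops, and Therion only — synapomorphy for {Platyodon, Rhizops, Therion}.
Only Rhizops and Therion show the derived state '0' for Trait 5, supporting them as a clade.
Trait 6 (derived state '0') is shared by all ingroup taxa — unites the whole ingroup.
Only Aelyx, Lithensis, and Telis show the derived state '1' for Trait 7, supporting them as a clade.
Most parsimonious ingroup topology: (((Therion,Rhizops),Platyodon),((Lithensis,Telis),Aelyx)).
Changes per character on this tree: Trait 1: 1; Trait 2: 1; Trait 3: 1; Trait 4: 1; Trait 5: 1; Trait 6: 1; Trait 7: 1.
Total = 7.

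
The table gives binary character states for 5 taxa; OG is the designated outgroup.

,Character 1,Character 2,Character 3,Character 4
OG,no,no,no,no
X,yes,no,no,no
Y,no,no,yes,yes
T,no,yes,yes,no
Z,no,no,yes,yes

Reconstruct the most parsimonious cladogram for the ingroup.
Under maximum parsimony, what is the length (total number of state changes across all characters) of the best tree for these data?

4

The outgroup has state 'no' for every character, so 'yes' is the derived state throughout.
Character 1 (derived state 'yes') is unique to X (autapomorphy; uninformative for grouping).
Character 2: derived state 'yes' in T only — an autapomorphy, so it tells us nothing about relationships among taxa.
Character 3 (derived state 'yes') is shared by T, Y, and Z — a synapomorphy uniting that clade.
Only Y and Z show the derived state 'yes' for Character 4, supporting them as a clade.
Most parsimonious ingroup topology: (X,((Y,Z),T)).
Changes per character on this tree: Character 1: 1; Character 2: 1; Character 3: 1; Character 4: 1.
Total = 4.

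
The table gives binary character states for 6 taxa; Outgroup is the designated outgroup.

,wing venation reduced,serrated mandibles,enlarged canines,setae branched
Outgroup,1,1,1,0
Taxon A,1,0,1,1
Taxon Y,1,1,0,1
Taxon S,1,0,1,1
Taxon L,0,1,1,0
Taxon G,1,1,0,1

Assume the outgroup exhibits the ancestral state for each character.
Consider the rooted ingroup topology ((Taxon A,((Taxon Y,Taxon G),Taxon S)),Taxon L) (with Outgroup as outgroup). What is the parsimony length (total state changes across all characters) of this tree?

5

Map each character onto ((Taxon A,((Taxon Y,Taxon G),Taxon S)),Taxon L) (rooted by Outgroup) and count the minimum state changes it requires (Fitch parsimony):
wing venation reduced: 1; serrated mandibles: 2; enlarged canines: 1; setae branched: 1.
Total tree length = 5.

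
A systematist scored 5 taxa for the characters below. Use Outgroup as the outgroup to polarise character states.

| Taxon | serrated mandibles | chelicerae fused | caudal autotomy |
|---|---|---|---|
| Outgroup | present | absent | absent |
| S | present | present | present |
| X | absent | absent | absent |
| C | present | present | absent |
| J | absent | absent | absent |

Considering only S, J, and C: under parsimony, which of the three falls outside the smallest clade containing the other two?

Character polarity is set by the outgroup: the derived state is whichever differs from the outgroup's state, so for serrated mandibles the derived state is 'absent', and for the remaining characters it is 'present'.
serrated mandibles: derived state 'absent' in J and X only — synapomorphy for {J, X}.
chelicerae fused (derived state 'present') is shared by C and S — a synapomorphy uniting that clade.
caudal autotomy (derived state 'present') is unique to S (autapomorphy; uninformative for grouping).
Most parsimonious ingroup topology: ((S,C),(X,J)).
S and C share a more recent common ancestor with each other than either does with J, so J is the least closely related of the three.

J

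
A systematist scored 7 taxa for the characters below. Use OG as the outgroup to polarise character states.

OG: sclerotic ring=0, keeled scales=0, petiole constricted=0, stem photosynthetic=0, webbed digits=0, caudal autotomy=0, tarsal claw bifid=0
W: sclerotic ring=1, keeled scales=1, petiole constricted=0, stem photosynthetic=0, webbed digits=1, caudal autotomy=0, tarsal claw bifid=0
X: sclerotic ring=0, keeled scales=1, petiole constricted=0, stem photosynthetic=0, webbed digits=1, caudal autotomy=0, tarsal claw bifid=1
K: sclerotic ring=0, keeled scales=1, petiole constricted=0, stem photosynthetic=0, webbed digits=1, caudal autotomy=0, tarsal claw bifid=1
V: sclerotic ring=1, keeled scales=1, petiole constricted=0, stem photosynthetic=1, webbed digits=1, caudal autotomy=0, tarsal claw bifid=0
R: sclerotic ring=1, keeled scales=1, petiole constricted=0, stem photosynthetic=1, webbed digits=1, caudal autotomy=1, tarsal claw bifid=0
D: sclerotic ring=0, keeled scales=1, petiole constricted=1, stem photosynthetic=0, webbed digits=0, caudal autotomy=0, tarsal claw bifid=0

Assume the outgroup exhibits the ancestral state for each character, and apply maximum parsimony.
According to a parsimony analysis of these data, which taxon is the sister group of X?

K

The outgroup has state '0' for every character, so '1' is the derived state throughout.
sclerotic ring (derived state '1') is shared by R, V, and W — a synapomorphy uniting that clade.
All ingroup taxa share the derived state '1' for keeled scales; it defines the ingroup but does not resolve relationships within it.
petiole constricted (derived state '1') is unique to D (autapomorphy; uninformative for grouping).
stem photosynthetic (derived state '1') is shared by R and V — a synapomorphy uniting that clade.
Only K, R, V, W, and X show the derived state '1' for webbed digits, supporting them as a clade.
caudal autotomy: derived state '1' in R only — an autapomorphy, so it tells us nothing about relationships among taxa.
Only K and X show the derived state '1' for tarsal claw bifid, supporting them as a clade.
Most parsimonious ingroup topology: (((W,(V,R)),(X,K)),D).
X and K form a cherry on this tree, so they are sister taxa.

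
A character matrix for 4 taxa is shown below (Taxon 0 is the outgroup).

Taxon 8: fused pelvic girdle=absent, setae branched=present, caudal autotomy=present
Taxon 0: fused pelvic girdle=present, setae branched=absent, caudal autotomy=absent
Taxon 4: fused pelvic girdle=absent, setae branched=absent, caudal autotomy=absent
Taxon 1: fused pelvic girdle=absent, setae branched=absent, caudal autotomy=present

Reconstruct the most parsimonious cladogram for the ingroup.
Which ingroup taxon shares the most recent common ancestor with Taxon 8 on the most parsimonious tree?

Taxon 1

Character polarity is set by the outgroup: the derived state is whichever differs from the outgroup's state, so for fused pelvic girdle the derived state is 'absent', and for the remaining characters it is 'present'.
All ingroup taxa share the derived state 'absent' for fused pelvic girdle; it defines the ingroup but does not resolve relationships within it.
setae branched (derived state 'present') is unique to Taxon 8 (autapomorphy; uninformative for grouping).
caudal autotomy (derived state 'present') is shared by Taxon 1 and Taxon 8 — a synapomorphy uniting that clade.
Most parsimonious ingroup topology: ((Taxon 8,Taxon 1),Taxon 4).
Taxon 8 and Taxon 1 form a cherry on this tree, so they are sister taxa.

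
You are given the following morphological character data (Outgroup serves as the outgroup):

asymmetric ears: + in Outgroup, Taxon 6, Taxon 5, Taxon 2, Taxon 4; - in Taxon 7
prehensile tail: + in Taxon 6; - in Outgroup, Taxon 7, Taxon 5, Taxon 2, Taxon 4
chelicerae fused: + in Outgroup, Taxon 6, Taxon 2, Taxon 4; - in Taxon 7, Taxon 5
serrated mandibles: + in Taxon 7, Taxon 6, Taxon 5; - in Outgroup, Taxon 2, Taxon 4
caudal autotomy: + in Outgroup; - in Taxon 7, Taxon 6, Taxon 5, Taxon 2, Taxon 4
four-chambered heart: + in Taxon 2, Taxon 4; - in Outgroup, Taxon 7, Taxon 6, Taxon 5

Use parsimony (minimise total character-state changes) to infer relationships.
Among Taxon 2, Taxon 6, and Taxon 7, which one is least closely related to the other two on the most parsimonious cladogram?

Taxon 2

Character polarity is set by the outgroup: the derived state is whichever differs from the outgroup's state, so for asymmetric ears, chelicerae fused, caudal autotomy the derived state is '-', and for the remaining characters it is '+'.
asymmetric ears (derived state '-') is unique to Taxon 7 (autapomorphy; uninformative for grouping).
prehensile tail (derived state '+') is unique to Taxon 6 (autapomorphy; uninformative for grouping).
chelicerae fused: derived state '-' in Taxon 5 and Taxon 7 only — synapomorphy for {Taxon 5, Taxon 7}.
Only Taxon 5, Taxon 6, and Taxon 7 show the derived state '+' for serrated mandibles, supporting them as a clade.
All ingroup taxa share the derived state '-' for caudal autotomy; it defines the ingroup but does not resolve relationships within it.
four-chambered heart: derived state '+' in Taxon 2 and Taxon 4 only — synapomorphy for {Taxon 2, Taxon 4}.
Most parsimonious ingroup topology: (((Taxon 7,Taxon 5),Taxon 6),(Taxon 2,Taxon 4)).
Taxon 6 and Taxon 7 share a more recent common ancestor with each other than either does with Taxon 2, so Taxon 2 is the least closely related of the three.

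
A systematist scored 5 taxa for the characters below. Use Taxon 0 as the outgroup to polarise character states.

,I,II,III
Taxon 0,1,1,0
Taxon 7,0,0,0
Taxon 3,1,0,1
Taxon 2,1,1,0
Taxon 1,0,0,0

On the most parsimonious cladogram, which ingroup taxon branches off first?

Character polarity is set by the outgroup: the derived state is whichever differs from the outgroup's state, so for I, II the derived state is '0', and for the remaining characters it is '1'.
Only Taxon 1 and Taxon 7 show the derived state '0' for I, supporting them as a clade.
Only Taxon 1, Taxon 3, and Taxon 7 show the derived state '0' for II, supporting them as a clade.
III (derived state '1') is unique to Taxon 3 (autapomorphy; uninformative for grouping).
Most parsimonious ingroup topology: (((Taxon 7,Taxon 1),Taxon 3),Taxon 2).
Taxon 2 is sister to the clade containing all other ingroup taxa, so it is the earliest-diverging (most basal) ingroup lineage.

Taxon 2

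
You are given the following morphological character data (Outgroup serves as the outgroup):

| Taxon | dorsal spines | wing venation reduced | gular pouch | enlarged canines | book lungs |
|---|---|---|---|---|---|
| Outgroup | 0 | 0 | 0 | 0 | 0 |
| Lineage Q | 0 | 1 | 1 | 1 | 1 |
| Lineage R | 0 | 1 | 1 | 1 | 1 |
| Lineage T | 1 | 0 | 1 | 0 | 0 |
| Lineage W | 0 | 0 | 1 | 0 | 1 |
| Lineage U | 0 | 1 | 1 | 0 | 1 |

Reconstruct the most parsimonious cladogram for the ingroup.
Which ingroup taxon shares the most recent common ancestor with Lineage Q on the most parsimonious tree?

Lineage R

The outgroup has state '0' for every character, so '1' is the derived state throughout.
dorsal spines (derived state '1') is unique to Lineage T (autapomorphy; uninformative for grouping).
wing venation reduced: derived state '1' in Lineage Q, Lineage R, and Lineage U only — synapomorphy for {Lineage Q, Lineage R, Lineage U}.
gular pouch (derived state '1') is shared by all ingroup taxa — unites the whole ingroup.
Only Lineage Q and Lineage R show the derived state '1' for enlarged canines, supporting them as a clade.
book lungs: derived state '1' in Lineage Q, Lineage R, Lineage U, and Lineage W only — synapomorphy for {Lineage Q, Lineage R, Lineage U, Lineage W}.
Most parsimonious ingroup topology: ((((Lineage Q,Lineage R),Lineage U),Lineage W),Lineage T).
Lineage Q and Lineage R form a cherry on this tree, so they are sister taxa.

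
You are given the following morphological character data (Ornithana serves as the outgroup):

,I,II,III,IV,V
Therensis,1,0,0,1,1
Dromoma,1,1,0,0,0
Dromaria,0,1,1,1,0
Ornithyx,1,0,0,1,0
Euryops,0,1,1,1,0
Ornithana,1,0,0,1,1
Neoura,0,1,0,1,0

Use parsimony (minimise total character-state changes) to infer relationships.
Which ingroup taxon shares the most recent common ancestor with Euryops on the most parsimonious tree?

Character polarity is set by the outgroup: the derived state is whichever differs from the outgroup's state, so for I, IV, V the derived state is '0', and for the remaining characters it is '1'.
I: derived state '0' in Dromaria, Euryops, and Neoura only — synapomorphy for {Dromaria, Euryops, Neoura}.
Only Dromaria, Dromoma, Euryops, and Neoura show the derived state '1' for II, supporting them as a clade.
III: derived state '1' in Dromaria and Euryops only — synapomorphy for {Dromaria, Euryops}.
IV (derived state '0') is unique to Dromoma (autapomorphy; uninformative for grouping).
V (derived state '0') is shared by Dromaria, Dromoma, Euryops, Neoura, and Ornithyx — a synapomorphy uniting that clade.
Most parsimonious ingroup topology: (((Dromoma,((Dromaria,Euryops),Neoura)),Ornithyx),Therensis).
Euryops and Dromaria form a cherry on this tree, so they are sister taxa.

Dromaria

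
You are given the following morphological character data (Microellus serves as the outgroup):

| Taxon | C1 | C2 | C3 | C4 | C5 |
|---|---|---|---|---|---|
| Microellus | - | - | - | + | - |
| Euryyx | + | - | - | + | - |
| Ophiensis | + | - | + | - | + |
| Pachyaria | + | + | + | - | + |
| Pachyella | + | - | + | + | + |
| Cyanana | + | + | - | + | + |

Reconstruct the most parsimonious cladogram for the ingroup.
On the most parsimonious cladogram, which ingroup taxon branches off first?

Character polarity is set by the outgroup: the derived state is whichever differs from the outgroup's state, so for C4 the derived state is '-', and for the remaining characters it is '+'.
C1 (derived state '+') is shared by all ingroup taxa — unites the whole ingroup.
C2 groups Cyanana and Pachyaria, which is incompatible with the clades supported by the remaining characters; treating it as convergent (homoplasy) costs fewer steps than any alternative tree.
C3 (derived state '+') is shared by Ophiensis, Pachyaria, and Pachyella — a synapomorphy uniting that clade.
Only Ophiensis and Pachyaria show the derived state '-' for C4, supporting them as a clade.
C5: derived state '+' in Cyanana, Ophiensis, Pachyaria, and Pachyella only — synapomorphy for {Cyanana, Ophiensis, Pachyaria, Pachyella}.
Most parsimonious ingroup topology: (Euryyx,(((Ophiensis,Pachyaria),Pachyella),Cyanana)).
Euryyx is sister to the clade containing all other ingroup taxa, so it is the earliest-diverging (most basal) ingroup lineage.

Euryyx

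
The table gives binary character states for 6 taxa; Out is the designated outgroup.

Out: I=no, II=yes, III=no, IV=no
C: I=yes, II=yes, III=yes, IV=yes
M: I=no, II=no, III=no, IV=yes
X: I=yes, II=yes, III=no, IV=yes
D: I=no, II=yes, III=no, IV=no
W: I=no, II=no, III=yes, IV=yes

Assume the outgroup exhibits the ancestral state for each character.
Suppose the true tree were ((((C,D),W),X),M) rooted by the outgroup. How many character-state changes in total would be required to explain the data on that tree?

Map each character onto ((((C,D),W),X),M) (rooted by Out) and count the minimum state changes it requires (Fitch parsimony):
I: 2; II: 2; III: 2; IV: 2.
Total tree length = 8.

8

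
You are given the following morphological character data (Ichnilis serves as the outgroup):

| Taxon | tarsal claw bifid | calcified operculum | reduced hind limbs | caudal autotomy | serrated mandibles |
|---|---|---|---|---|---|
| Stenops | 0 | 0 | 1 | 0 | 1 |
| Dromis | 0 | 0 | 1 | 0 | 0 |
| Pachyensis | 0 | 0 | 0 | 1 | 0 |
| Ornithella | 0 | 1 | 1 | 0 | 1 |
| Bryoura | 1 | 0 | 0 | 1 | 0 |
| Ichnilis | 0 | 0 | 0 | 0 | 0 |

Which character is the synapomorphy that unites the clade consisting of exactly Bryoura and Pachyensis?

caudal autotomy

The outgroup has state '0' for every character, so '1' is the derived state throughout.
tarsal claw bifid: derived state '1' in Bryoura only — an autapomorphy, so it tells us nothing about relationships among taxa.
calcified operculum: derived state '1' in Ornithella only — an autapomorphy, so it tells us nothing about relationships among taxa.
reduced hind limbs: derived state '1' in Dromis, Ornithella, and Stenops only — synapomorphy for {Dromis, Ornithella, Stenops}.
caudal autotomy (derived state '1') is shared by Bryoura and Pachyensis — a synapomorphy uniting that clade.
serrated mandibles: derived state '1' in Ornithella and Stenops only — synapomorphy for {Ornithella, Stenops}.
Most parsimonious ingroup topology: ((Bryoura,Pachyensis),((Stenops,Ornithella),Dromis)).
The clade {Bryoura, Pachyensis} is supported by caudal autotomy: its derived state '1' occurs in exactly those taxa and in no other taxon (including the outgroup).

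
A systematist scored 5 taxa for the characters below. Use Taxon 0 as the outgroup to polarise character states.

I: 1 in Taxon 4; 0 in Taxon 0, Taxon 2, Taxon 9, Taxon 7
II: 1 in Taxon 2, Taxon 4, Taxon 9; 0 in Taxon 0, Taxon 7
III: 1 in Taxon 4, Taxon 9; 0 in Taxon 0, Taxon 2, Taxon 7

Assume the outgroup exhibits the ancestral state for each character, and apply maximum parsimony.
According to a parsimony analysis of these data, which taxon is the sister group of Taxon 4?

The outgroup has state '0' for every character, so '1' is the derived state throughout.
I (derived state '1') is unique to Taxon 4 (autapomorphy; uninformative for grouping).
Only Taxon 2, Taxon 4, and Taxon 9 show the derived state '1' for II, supporting them as a clade.
III (derived state '1') is shared by Taxon 4 and Taxon 9 — a synapomorphy uniting that clade.
Most parsimonious ingroup topology: ((Taxon 2,(Taxon 4,Taxon 9)),Taxon 7).
Taxon 4 and Taxon 9 form a cherry on this tree, so they are sister taxa.

Taxon 9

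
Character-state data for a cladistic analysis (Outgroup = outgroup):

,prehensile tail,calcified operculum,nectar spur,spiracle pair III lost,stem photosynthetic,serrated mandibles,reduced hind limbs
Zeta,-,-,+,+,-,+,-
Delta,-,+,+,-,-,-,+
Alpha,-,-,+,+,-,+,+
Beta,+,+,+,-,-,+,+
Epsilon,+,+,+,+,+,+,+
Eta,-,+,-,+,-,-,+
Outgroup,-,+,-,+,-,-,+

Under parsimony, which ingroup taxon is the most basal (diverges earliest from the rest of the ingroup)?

Eta

Character polarity is set by the outgroup: the derived state is whichever differs from the outgroup's state, so for calcified operculum, spiracle pair III lost, reduced hind limbs the derived state is '-', and for the remaining characters it is '+'.
prehensile tail: derived state '+' in Beta and Epsilon only — synapomorphy for {Beta, Epsilon}.
calcified operculum (derived state '-') is shared by Alpha and Zeta — a synapomorphy uniting that clade.
Only Alpha, Beta, Delta, Epsilon, and Zeta show the derived state '+' for nectar spur, supporting them as a clade.
spiracle pair III lost groups Beta and Delta, which is incompatible with the clades supported by the remaining characters; treating it as convergent (homoplasy) costs fewer steps than any alternative tree.
stem photosynthetic: derived state '+' in Epsilon only — an autapomorphy, so it tells us nothing about relationships among taxa.
serrated mandibles: derived state '+' in Alpha, Beta, Epsilon, and Zeta only — synapomorphy for {Alpha, Beta, Epsilon, Zeta}.
reduced hind limbs: derived state '-' in Zeta only — an autapomorphy, so it tells us nothing about relationships among taxa.
Most parsimonious ingroup topology: ((((Alpha,Zeta),(Epsilon,Beta)),Delta),Eta).
Eta is sister to the clade containing all other ingroup taxa, so it is the earliest-diverging (most basal) ingroup lineage.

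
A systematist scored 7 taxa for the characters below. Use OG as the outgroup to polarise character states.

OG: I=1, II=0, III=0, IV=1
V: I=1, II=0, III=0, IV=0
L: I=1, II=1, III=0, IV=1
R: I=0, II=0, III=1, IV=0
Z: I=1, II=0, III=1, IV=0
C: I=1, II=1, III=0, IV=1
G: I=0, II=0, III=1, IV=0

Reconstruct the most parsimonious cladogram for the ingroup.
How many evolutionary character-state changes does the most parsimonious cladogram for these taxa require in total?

4

Character polarity is set by the outgroup: the derived state is whichever differs from the outgroup's state, so for I, IV the derived state is '0', and for the remaining characters it is '1'.
I (derived state '0') is shared by G and R — a synapomorphy uniting that clade.
II (derived state '1') is shared by C and L — a synapomorphy uniting that clade.
Only G, R, and Z show the derived state '1' for III, supporting them as a clade.
IV: derived state '0' in G, R, V, and Z only — synapomorphy for {G, R, V, Z}.
Most parsimonious ingroup topology: ((V,((R,G),Z)),(L,C)).
Changes per character on this tree: I: 1; II: 1; III: 1; IV: 1.
Total = 4.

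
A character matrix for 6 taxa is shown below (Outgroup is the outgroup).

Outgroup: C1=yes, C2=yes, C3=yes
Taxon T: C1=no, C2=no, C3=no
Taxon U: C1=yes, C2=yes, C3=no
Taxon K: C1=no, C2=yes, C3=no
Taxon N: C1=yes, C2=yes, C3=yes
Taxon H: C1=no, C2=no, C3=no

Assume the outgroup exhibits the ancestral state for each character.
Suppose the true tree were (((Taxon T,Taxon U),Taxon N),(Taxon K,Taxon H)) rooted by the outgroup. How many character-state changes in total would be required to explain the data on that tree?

Map each character onto (((Taxon T,Taxon U),Taxon N),(Taxon K,Taxon H)) (rooted by Outgroup) and count the minimum state changes it requires (Fitch parsimony):
C1: 2; C2: 2; C3: 2.
Total tree length = 6.

6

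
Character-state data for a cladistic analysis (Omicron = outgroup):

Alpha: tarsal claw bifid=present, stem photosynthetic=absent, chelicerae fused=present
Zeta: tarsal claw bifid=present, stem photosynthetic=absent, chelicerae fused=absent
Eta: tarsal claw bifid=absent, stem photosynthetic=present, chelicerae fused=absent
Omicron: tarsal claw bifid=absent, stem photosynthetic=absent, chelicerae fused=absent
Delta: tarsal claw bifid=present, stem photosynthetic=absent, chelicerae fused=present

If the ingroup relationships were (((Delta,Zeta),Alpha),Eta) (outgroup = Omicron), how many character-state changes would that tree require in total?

4

Map each character onto (((Delta,Zeta),Alpha),Eta) (rooted by Omicron) and count the minimum state changes it requires (Fitch parsimony):
tarsal claw bifid: 1; stem photosynthetic: 1; chelicerae fused: 2.
Total tree length = 4.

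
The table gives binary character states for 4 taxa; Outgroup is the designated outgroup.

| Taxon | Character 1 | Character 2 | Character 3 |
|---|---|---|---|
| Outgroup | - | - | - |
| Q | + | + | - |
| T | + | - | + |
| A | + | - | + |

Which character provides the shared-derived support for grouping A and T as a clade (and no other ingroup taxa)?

The outgroup has state '-' for every character, so '+' is the derived state throughout.
Character 1 (derived state '+') is shared by all ingroup taxa — unites the whole ingroup.
Character 2 (derived state '+') is unique to Q (autapomorphy; uninformative for grouping).
Only A and T show the derived state '+' for Character 3, supporting them as a clade.
Most parsimonious ingroup topology: (Q,(T,A)).
The clade {A, T} is supported by Character 3: its derived state '+' occurs in exactly those taxa and in no other taxon (including the outgroup).

Character 3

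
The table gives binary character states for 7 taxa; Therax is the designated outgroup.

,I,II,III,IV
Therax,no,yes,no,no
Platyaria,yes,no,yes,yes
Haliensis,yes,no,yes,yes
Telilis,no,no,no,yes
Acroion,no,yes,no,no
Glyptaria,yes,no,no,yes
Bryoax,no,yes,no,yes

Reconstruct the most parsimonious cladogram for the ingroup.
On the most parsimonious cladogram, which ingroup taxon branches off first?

Acroion

Character polarity is set by the outgroup: the derived state is whichever differs from the outgroup's state, so for II the derived state is 'no', and for the remaining characters it is 'yes'.
I (derived state 'yes') is shared by Glyptaria, Haliensis, and Platyaria — a synapomorphy uniting that clade.
II (derived state 'no') is shared by Glyptaria, Haliensis, Platyaria, and Telilis — a synapomorphy uniting that clade.
III (derived state 'yes') is shared by Haliensis and Platyaria — a synapomorphy uniting that clade.
Only Bryoax, Glyptaria, Haliensis, Platyaria, and Telilis show the derived state 'yes' for IV, supporting them as a clade.
Most parsimonious ingroup topology: (((((Platyaria,Haliensis),Glyptaria),Telilis),Bryoax),Acroion).
Acroion is sister to the clade containing all other ingroup taxa, so it is the earliest-diverging (most basal) ingroup lineage.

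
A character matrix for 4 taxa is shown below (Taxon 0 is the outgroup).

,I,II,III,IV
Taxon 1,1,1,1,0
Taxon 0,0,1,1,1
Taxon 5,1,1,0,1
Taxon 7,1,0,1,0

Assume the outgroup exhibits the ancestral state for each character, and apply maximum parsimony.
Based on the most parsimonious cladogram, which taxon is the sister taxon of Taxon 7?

Character polarity is set by the outgroup: the derived state is whichever differs from the outgroup's state, so for II, III, IV the derived state is '0', and for the remaining characters it is '1'.
All ingroup taxa share the derived state '1' for I; it defines the ingroup but does not resolve relationships within it.
II (derived state '0') is unique to Taxon 7 (autapomorphy; uninformative for grouping).
III (derived state '0') is unique to Taxon 5 (autapomorphy; uninformative for grouping).
IV (derived state '0') is shared by Taxon 1 and Taxon 7 — a synapomorphy uniting that clade.
Most parsimonious ingroup topology: ((Taxon 1,Taxon 7),Taxon 5).
Taxon 7 and Taxon 1 form a cherry on this tree, so they are sister taxa.

Taxon 1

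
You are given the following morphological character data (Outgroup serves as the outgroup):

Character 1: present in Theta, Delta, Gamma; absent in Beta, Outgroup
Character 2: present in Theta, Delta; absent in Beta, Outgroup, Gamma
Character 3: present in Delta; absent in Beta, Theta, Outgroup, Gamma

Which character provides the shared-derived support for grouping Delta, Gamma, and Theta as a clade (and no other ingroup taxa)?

Character 1

The outgroup has state 'absent' for every character, so 'present' is the derived state throughout.
Character 1: derived state 'present' in Delta, Gamma, and Theta only — synapomorphy for {Delta, Gamma, Theta}.
Character 2 (derived state 'present') is shared by Delta and Theta — a synapomorphy uniting that clade.
Character 3 (derived state 'present') is unique to Delta (autapomorphy; uninformative for grouping).
Most parsimonious ingroup topology: ((Gamma,(Delta,Theta)),Beta).
The clade {Delta, Gamma, Theta} is supported by Character 1: its derived state 'present' occurs in exactly those taxa and in no other taxon (including the outgroup).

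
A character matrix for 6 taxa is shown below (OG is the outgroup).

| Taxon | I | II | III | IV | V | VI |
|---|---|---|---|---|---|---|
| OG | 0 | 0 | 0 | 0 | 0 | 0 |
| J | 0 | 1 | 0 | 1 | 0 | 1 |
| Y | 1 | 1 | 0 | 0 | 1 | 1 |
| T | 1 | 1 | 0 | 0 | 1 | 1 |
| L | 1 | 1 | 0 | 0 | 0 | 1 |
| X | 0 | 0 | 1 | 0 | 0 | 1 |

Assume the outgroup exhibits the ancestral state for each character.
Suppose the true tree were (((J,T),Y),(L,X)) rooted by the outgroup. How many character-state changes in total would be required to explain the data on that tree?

Map each character onto (((J,T),Y),(L,X)) (rooted by OG) and count the minimum state changes it requires (Fitch parsimony):
I: 3; II: 2; III: 1; IV: 1; V: 2; VI: 1.
Total tree length = 10.

10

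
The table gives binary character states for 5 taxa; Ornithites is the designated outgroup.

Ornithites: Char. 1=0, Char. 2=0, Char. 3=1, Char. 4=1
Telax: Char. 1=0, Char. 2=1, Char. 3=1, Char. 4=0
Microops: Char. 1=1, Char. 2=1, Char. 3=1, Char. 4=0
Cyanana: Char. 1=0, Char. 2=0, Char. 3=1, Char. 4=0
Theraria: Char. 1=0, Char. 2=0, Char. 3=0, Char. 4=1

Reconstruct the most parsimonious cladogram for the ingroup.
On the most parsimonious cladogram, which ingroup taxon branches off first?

Character polarity is set by the outgroup: the derived state is whichever differs from the outgroup's state, so for Char. 3, Char. 4 the derived state is '0', and for the remaining characters it is '1'.
Char. 1 (derived state '1') is unique to Microops (autapomorphy; uninformative for grouping).
Only Microops and Telax show the derived state '1' for Char. 2, supporting them as a clade.
Char. 3: derived state '0' in Theraria only — an autapomorphy, so it tells us nothing about relationships among taxa.
Char. 4: derived state '0' in Cyanana, Microops, and Telax only — synapomorphy for {Cyanana, Microops, Telax}.
Most parsimonious ingroup topology: (((Telax,Microops),Cyanana),Theraria).
Theraria is sister to the clade containing all other ingroup taxa, so it is the earliest-diverging (most basal) ingroup lineage.

Theraria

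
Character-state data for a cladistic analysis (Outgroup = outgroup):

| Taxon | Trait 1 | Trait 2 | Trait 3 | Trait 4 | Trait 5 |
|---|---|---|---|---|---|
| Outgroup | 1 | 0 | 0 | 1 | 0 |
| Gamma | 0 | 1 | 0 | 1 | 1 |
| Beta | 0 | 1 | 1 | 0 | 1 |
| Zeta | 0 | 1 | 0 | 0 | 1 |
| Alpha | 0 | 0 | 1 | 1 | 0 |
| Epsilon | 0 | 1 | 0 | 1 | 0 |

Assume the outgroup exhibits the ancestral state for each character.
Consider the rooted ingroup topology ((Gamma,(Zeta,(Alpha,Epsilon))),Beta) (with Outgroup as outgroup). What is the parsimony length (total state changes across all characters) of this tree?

9

Map each character onto ((Gamma,(Zeta,(Alpha,Epsilon))),Beta) (rooted by Outgroup) and count the minimum state changes it requires (Fitch parsimony):
Trait 1: 1; Trait 2: 2; Trait 3: 2; Trait 4: 2; Trait 5: 2.
Total tree length = 9.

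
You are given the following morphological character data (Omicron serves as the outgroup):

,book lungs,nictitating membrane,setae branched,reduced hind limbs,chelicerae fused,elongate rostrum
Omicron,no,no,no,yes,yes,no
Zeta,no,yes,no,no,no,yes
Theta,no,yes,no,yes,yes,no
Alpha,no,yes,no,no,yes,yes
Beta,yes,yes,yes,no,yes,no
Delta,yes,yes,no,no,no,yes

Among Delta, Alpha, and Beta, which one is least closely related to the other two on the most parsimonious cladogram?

Beta

Character polarity is set by the outgroup: the derived state is whichever differs from the outgroup's state, so for reduced hind limbs, chelicerae fused the derived state is 'no', and for the remaining characters it is 'yes'.
book lungs (state 'yes') occurs in Beta and Delta but conflicts with the nesting implied by the other characters — most parsimoniously interpreted as homoplasy.
nictitating membrane (derived state 'yes') is shared by all ingroup taxa — unites the whole ingroup.
setae branched: derived state 'yes' in Beta only — an autapomorphy, so it tells us nothing about relationships among taxa.
reduced hind limbs (derived state 'no') is shared by Alpha, Beta, Delta, and Zeta — a synapomorphy uniting that clade.
Only Delta and Zeta show the derived state 'no' for chelicerae fused, supporting them as a clade.
Only Alpha, Delta, and Zeta show the derived state 'yes' for elongate rostrum, supporting them as a clade.
Most parsimonious ingroup topology: ((((Zeta,Delta),Alpha),Beta),Theta).
Delta and Alpha share a more recent common ancestor with each other than either does with Beta, so Beta is the least closely related of the three.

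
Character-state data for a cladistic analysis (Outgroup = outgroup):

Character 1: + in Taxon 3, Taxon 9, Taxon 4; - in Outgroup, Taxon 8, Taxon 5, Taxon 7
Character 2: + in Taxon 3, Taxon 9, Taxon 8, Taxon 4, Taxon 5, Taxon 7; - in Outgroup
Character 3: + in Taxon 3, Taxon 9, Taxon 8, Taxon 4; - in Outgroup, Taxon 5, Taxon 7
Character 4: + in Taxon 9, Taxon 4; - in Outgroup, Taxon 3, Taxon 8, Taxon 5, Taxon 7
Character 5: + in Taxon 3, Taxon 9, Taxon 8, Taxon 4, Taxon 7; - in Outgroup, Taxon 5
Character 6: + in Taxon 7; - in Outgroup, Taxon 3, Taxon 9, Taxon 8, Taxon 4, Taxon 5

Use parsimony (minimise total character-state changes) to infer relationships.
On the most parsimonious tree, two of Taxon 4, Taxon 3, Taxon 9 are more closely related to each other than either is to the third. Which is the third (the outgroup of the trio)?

Taxon 3

The outgroup has state '-' for every character, so '+' is the derived state throughout.
Character 1 (derived state '+') is shared by Taxon 3, Taxon 4, and Taxon 9 — a synapomorphy uniting that clade.
All ingroup taxa share the derived state '+' for Character 2; it defines the ingroup but does not resolve relationships within it.
Character 3: derived state '+' in Taxon 3, Taxon 4, Taxon 8, and Taxon 9 only — synapomorphy for {Taxon 3, Taxon 4, Taxon 8, Taxon 9}.
Only Taxon 4 and Taxon 9 show the derived state '+' for Character 4, supporting them as a clade.
Character 5 (derived state '+') is shared by Taxon 3, Taxon 4, Taxon 7, Taxon 8, and Taxon 9 — a synapomorphy uniting that clade.
Character 6 (derived state '+') is unique to Taxon 7 (autapomorphy; uninformative for grouping).
Most parsimonious ingroup topology: ((((Taxon 3,(Taxon 9,Taxon 4)),Taxon 8),Taxon 7),Taxon 5).
Taxon 4 and Taxon 9 share a more recent common ancestor with each other than either does with Taxon 3, so Taxon 3 is the least closely related of the three.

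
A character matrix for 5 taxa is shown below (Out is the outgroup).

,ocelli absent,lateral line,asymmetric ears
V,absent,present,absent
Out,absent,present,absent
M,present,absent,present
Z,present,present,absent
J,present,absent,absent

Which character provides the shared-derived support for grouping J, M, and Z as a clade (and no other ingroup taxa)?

ocelli absent

Character polarity is set by the outgroup: the derived state is whichever differs from the outgroup's state, so for lateral line the derived state is 'absent', and for the remaining characters it is 'present'.
ocelli absent: derived state 'present' in J, M, and Z only — synapomorphy for {J, M, Z}.
lateral line (derived state 'absent') is shared by J and M — a synapomorphy uniting that clade.
asymmetric ears (derived state 'present') is unique to M (autapomorphy; uninformative for grouping).
Most parsimonious ingroup topology: (((M,J),Z),V).
The clade {J, M, Z} is supported by ocelli absent: its derived state 'present' occurs in exactly those taxa and in no other taxon (including the outgroup).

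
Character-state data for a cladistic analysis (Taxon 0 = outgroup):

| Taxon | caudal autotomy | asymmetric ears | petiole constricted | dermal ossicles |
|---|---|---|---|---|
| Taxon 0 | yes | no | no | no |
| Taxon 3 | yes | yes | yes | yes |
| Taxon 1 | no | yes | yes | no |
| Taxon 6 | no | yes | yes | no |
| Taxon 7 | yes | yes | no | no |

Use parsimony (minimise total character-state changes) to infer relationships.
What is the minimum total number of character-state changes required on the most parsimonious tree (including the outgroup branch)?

4

Character polarity is set by the outgroup: the derived state is whichever differs from the outgroup's state, so for caudal autotomy the derived state is 'no', and for the remaining characters it is 'yes'.
Only Taxon 1 and Taxon 6 show the derived state 'no' for caudal autotomy, supporting them as a clade.
asymmetric ears (derived state 'yes') is shared by all ingroup taxa — unites the whole ingroup.
petiole constricted (derived state 'yes') is shared by Taxon 1, Taxon 3, and Taxon 6 — a synapomorphy uniting that clade.
dermal ossicles (derived state 'yes') is unique to Taxon 3 (autapomorphy; uninformative for grouping).
Most parsimonious ingroup topology: ((Taxon 3,(Taxon 1,Taxon 6)),Taxon 7).
Changes per character on this tree: caudal autotomy: 1; asymmetric ears: 1; petiole constricted: 1; dermal ossicles: 1.
Total = 4.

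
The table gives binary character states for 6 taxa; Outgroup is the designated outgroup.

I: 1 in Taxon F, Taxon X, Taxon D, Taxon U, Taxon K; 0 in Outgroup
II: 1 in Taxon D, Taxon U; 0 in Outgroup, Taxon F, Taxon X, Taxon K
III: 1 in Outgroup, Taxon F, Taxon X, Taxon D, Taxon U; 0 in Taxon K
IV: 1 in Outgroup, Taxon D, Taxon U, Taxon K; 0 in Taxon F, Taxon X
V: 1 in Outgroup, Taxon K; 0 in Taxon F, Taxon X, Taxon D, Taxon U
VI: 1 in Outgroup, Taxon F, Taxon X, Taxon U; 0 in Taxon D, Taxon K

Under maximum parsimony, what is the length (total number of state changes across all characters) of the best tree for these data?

Character polarity is set by the outgroup: the derived state is whichever differs from the outgroup's state, so for III, IV, V, VI the derived state is '0', and for the remaining characters it is '1'.
All ingroup taxa share the derived state '1' for I; it defines the ingroup but does not resolve relationships within it.
II (derived state '1') is shared by Taxon D and Taxon U — a synapomorphy uniting that clade.
III (derived state '0') is unique to Taxon K (autapomorphy; uninformative for grouping).
Only Taxon F and Taxon X show the derived state '0' for IV, supporting them as a clade.
Only Taxon D, Taxon F, Taxon U, and Taxon X show the derived state '0' for V, supporting them as a clade.
VI (state '0') occurs in Taxon D and Taxon K but conflicts with the nesting implied by the other characters — most parsimoniously interpreted as homoplasy.
Most parsimonious ingroup topology: (((Taxon F,Taxon X),(Taxon D,Taxon U)),Taxon K).
Changes per character on this tree: I: 1; II: 1; III: 1; IV: 1; V: 1; VI: 2.
Total = 7.

7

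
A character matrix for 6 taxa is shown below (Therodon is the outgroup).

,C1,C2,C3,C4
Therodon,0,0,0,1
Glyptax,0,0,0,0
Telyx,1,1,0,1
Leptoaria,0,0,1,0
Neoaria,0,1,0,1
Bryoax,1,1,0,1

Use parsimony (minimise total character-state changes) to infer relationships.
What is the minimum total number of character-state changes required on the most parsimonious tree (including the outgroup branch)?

4

Character polarity is set by the outgroup: the derived state is whichever differs from the outgroup's state, so for C4 the derived state is '0', and for the remaining characters it is '1'.
Only Bryoax and Telyx show the derived state '1' for C1, supporting them as a clade.
C2: derived state '1' in Bryoax, Neoaria, and Telyx only — synapomorphy for {Bryoax, Neoaria, Telyx}.
C3: derived state '1' in Leptoaria only — an autapomorphy, so it tells us nothing about relationships among taxa.
C4 (derived state '0') is shared by Glyptax and Leptoaria — a synapomorphy uniting that clade.
Most parsimonious ingroup topology: ((Glyptax,Leptoaria),((Telyx,Bryoax),Neoaria)).
Changes per character on this tree: C1: 1; C2: 1; C3: 1; C4: 1.
Total = 4.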